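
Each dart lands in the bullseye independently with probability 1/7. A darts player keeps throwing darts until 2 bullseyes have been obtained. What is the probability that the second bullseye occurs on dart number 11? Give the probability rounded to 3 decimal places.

Y = trial on which the second success occurs; negative binomial, r=2, p=0.142857.
P(Y=11) = C(10,1) · p^2 · (1−p)^9
= 10 · 0.020408 · 0.24973 = 0.05097

0.051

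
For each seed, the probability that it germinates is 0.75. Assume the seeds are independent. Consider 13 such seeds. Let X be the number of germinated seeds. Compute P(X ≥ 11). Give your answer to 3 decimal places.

0.333

X ~ Binomial(13, 0.75); P(X ≥ 11) = Σ C(13,k) p^k (1−p)^(13−k) over k:
  k=11: C(13,11)·0.75^11·0.25^2 = 0.20590
  k=12: C(13,12)·0.75^12·0.25^1 = 0.10295
  k=13: C(13,13)·0.75^13·0.25^0 = 0.02376
Total = 0.33260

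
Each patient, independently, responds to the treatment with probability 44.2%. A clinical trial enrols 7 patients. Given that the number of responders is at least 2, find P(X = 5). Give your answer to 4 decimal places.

0.1240

X ~ Binomial(7, 0.442). Want P(X=5 | X≥2) = P(X=5) / P(X≥2).
P(X=5) = C(7,5)·0.442^5·0.558^2 = 0.110306
P(X≥2) = 1 − 0.016844 − 0.093395 = 0.889761
Ratio = 0.110306 / 0.889761 = 0.123973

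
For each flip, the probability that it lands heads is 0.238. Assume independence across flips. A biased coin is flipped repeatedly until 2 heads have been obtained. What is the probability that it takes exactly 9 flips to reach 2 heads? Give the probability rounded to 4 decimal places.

0.0676

Y = trial on which the second success occurs; negative binomial, r=2, p=0.238.
P(Y=9) = C(8,1) · p^2 · (1−p)^7
= 8 · 0.056644 · 0.14917 = 0.067597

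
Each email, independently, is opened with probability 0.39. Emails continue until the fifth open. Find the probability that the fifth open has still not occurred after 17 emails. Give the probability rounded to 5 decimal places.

0.14411

Needing more than 17 emails ⇔ fewer than 5 successes in the first 17. With X ~ Binomial(17, 0.39), P(Y > 17) = P(X ≤ 4).
  k=0: C(17,0)·0.39^0·0.61^17 = 0.0002242
  k=1: C(17,1)·0.39^1·0.61^16 = 0.0024366
  k=2: C(17,2)·0.39^2·0.61^15 = 0.0124628
  k=3: C(17,3)·0.39^3·0.61^14 = 0.0398401
  k=4: C(17,4)·0.39^4·0.61^13 = 0.0891504
P(X ≤ 4) = 0.1441141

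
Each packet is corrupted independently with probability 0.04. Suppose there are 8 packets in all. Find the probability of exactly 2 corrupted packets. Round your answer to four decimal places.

0.0351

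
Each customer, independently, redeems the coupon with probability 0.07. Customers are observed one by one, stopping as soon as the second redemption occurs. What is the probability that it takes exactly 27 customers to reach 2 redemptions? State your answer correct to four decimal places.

0.0208

Y = trial on which the second success occurs; negative binomial, r=2, p=0.07.
P(Y=27) = C(26,1) · p^2 · (1−p)^25
= 26 · 0.0049 · 0.16296 = 0.020761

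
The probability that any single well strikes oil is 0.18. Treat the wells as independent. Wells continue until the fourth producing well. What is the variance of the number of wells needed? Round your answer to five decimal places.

Y = total wells until the fourth success; negative binomial with r=4, p=0.18.
Var(Y) = r(1−p)/p² = 4·0.82 / 0.18² = 101.2345679

101.23457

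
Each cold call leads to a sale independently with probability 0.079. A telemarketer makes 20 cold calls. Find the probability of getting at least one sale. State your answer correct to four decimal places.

P(at least one) = 1 − P(none) = 1 − (1 − 0.079)^20
= 1 − 0.192838 = 0.807162

0.8072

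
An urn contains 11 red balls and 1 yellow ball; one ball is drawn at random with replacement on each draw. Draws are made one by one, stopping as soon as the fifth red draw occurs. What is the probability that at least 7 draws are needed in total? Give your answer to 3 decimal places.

Needing more than 6 draws ⇔ fewer than 5 successes in the first 6. With X ~ Binomial(6, 0.916667), P(Y > 6) = P(X ≤ 4).
  k=0: C(6,0)·0.916667^0·0.083333^6 = 0.00000
  k=1: C(6,1)·0.916667^1·0.083333^5 = 0.00002
  k=2: C(6,2)·0.916667^2·0.083333^4 = 0.00061
  k=3: C(6,3)·0.916667^3·0.083333^3 = 0.00891
  k=4: C(6,4)·0.916667^4·0.083333^2 = 0.07355
P(X ≤ 4) = 0.08309

0.083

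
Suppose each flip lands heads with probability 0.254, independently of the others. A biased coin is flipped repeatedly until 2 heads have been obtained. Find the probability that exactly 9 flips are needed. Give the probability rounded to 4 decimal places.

0.0664

Y = trial on which the second success occurs; negative binomial, r=2, p=0.254.
P(Y=9) = C(8,1) · p^2 · (1−p)^7
= 8 · 0.064516 · 0.12858 = 0.066363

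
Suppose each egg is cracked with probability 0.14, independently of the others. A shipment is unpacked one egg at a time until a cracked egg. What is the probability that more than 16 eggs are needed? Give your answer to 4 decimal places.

Y = number of eggs to the first success; geometric, p = 0.14.
P(Y > 16) = P(first 16 all fail) = (1−p)^16 = 0.089531

0.0895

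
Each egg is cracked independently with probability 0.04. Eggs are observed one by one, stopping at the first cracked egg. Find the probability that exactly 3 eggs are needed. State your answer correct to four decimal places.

Geometric (trials to first success), p = 0.04.
P(Y = 3) = (1−p)^2 · p = 0.9216 · 0.04 = 0.036864

0.0369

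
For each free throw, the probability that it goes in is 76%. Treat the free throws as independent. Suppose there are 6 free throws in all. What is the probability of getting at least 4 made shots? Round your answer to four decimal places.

X ~ Binomial(6, 0.76); P(X ≥ 4) = Σ C(6,k) p^k (1−p)^(6−k) over k:
  k=4: C(6,4)·0.76^4·0.24^2 = 0.288249
  k=5: C(6,5)·0.76^5·0.24^1 = 0.365116
  k=6: C(6,6)·0.76^6·0.24^0 = 0.192700
Total = 0.846065

0.8461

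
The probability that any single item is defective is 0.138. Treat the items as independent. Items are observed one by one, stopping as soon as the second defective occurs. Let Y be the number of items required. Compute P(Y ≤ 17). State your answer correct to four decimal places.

0.7019

Finishing within 17 items ⇔ at least 2 successes in the first 17. With X ~ Binomial(17, 0.138), P(Y ≤ 17) = 1 − P(X ≤ 1).
  k=0: C(17,0)·0.138^0·0.862^17 = 0.080098
  k=1: C(17,1)·0.138^1·0.862^16 = 0.217994
1 − 0.298092 = 0.701908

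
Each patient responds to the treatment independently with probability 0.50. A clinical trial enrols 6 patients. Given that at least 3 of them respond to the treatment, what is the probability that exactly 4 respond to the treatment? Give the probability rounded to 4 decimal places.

X ~ Binomial(6, 0.50). Want P(X=4 | X≥3) = P(X=4) / P(X≥3).
P(X=4) = C(6,4)·0.50^4·0.50^2 = 0.234375
P(X≥3) = 1 − 0.015625 − 0.093750 − 0.234375 = 0.656250
Ratio = 0.234375 / 0.656250 = 0.357143

0.3571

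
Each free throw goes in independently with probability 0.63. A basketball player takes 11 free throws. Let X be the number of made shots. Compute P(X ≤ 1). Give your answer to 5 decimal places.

0.00035

X ~ Binomial(11, 0.63); P(X ≤ 1) = Σ C(11,k) p^k (1−p)^(11−k) over k:
  k=0: C(11,0)·0.63^0·0.37^11 = 0.0000178
  k=1: C(11,1)·0.63^1·0.37^10 = 0.0003332
Total = 0.0003510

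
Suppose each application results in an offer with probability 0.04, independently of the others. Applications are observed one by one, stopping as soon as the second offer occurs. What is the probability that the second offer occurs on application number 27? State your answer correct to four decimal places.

Y = trial on which the second success occurs; negative binomial, r=2, p=0.04.
P(Y=27) = C(26,1) · p^2 · (1−p)^25
= 26 · 0.0016 · 0.3604 = 0.014993

0.0150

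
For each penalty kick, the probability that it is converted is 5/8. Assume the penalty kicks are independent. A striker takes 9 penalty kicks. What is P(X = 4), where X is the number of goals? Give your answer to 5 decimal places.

X ~ Binomial(n=9, p=0.625).
P(X=4) = C(9,4) · p^4 · (1−p)^5
= 126 · 0.15259 · 0.0074158 = 0.1425762

0.14258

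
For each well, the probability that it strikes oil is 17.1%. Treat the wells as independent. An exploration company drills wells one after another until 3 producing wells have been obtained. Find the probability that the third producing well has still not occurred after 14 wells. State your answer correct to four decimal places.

Needing more than 14 wells ⇔ fewer than 3 successes in the first 14. With X ~ Binomial(14, 0.171), P(Y > 14) = P(X ≤ 2).
  k=0: C(14,0)·0.171^0·0.829^14 = 0.072404
  k=1: C(14,1)·0.171^1·0.829^13 = 0.209090
  k=2: C(14,2)·0.171^2·0.829^12 = 0.280342
P(X ≤ 2) = 0.561836

0.5618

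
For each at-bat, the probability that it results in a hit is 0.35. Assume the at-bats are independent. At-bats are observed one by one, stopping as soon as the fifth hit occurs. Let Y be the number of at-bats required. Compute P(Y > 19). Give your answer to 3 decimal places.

Needing more than 19 at-bats ⇔ fewer than 5 successes in the first 19. With X ~ Binomial(19, 0.35), P(Y > 19) = P(X ≤ 4).
  k=0: C(19,0)·0.35^0·0.65^19 = 0.00028
  k=1: C(19,1)·0.35^1·0.65^18 = 0.00285
  k=2: C(19,2)·0.35^2·0.65^17 = 0.01382
  k=3: C(19,3)·0.35^3·0.65^16 = 0.04218
  k=4: C(19,4)·0.35^4·0.65^15 = 0.09086
P(X ≤ 4) = 0.15000

0.150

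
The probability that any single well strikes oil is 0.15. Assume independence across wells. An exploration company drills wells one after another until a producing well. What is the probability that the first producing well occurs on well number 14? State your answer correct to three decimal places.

Geometric (trials to first success), p = 0.15.
P(Y = 14) = (1−p)^13 · p = 0.12091 · 0.15 = 0.01814

0.018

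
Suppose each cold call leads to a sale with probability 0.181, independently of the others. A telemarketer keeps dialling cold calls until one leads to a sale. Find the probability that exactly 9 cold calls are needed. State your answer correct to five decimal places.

0.03664

Geometric (trials to first success), p = 0.181.
P(Y = 9) = (1−p)^8 · p = 0.20243 · 0.181 = 0.0366395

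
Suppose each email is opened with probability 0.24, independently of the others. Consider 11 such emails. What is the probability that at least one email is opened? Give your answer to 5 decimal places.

P(at least one) = 1 − P(none) = 1 − (1 − 0.24)^11
= 1 − 0.0488596 = 0.9511404

0.95114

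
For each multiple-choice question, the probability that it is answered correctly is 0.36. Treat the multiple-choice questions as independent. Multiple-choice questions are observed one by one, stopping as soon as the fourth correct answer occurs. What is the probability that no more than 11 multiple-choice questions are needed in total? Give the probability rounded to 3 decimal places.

Finishing within 11 multiple-choice questions ⇔ at least 4 successes in the first 11. With X ~ Binomial(11, 0.36), P(Y ≤ 11) = 1 − P(X ≤ 3).
  k=0: C(11,0)·0.36^0·0.64^11 = 0.00738
  k=1: C(11,1)·0.36^1·0.64^10 = 0.04566
  k=2: C(11,2)·0.36^2·0.64^9 = 0.12841
  k=3: C(11,3)·0.36^3·0.64^8 = 0.21669
1 − 0.39813 = 0.60187

0.602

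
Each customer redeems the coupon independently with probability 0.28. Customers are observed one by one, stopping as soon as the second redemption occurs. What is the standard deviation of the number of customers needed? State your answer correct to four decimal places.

Y = total customers until the second success; negative binomial with r=2, p=0.28.
SD(Y) = √[r(1−p)/p²] = √(18.367347) = 4.285714

4.2857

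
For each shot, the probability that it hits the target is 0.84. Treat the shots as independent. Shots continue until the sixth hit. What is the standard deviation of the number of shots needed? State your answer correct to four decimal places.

1.1664

Y = total shots until the sixth success; negative binomial with r=6, p=0.84.
SD(Y) = √[r(1−p)/p²] = √(1.360544) = 1.166424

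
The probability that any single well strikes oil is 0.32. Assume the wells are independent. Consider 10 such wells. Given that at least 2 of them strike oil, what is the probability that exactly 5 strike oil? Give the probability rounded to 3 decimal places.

0.140

X ~ Binomial(10, 0.32). Want P(X=5 | X≥2) = P(X=5) / P(X≥2).
P(X=5) = C(10,5)·0.32^5·0.68^5 = 0.12294
P(X≥2) = 1 − 0.02114 − 0.09948 = 0.87938
Ratio = 0.12294 / 0.87938 = 0.13980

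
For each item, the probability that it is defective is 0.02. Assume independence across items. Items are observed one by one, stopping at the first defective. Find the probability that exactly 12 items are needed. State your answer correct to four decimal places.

Geometric (trials to first success), p = 0.02.
P(Y = 12) = (1−p)^11 · p = 0.80073 · 0.02 = 0.016015

0.0160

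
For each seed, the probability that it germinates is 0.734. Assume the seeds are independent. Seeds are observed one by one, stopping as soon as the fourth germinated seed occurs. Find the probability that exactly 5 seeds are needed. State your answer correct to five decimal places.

Y = trial on which the fourth success occurs; negative binomial, r=4, p=0.734.
P(Y=5) = C(4,3) · p^4 · (1−p)^1
= 4 · 0.29026 · 0.266 = 0.3088345

0.30883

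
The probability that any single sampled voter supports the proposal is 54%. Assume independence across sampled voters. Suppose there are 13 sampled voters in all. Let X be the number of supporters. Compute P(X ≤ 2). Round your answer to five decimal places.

X ~ Binomial(13, 0.54); P(X ≤ 2) = Σ C(13,k) p^k (1−p)^(13−k) over k:
  k=0: C(13,0)·0.54^0·0.46^13 = 0.0000413
  k=1: C(13,1)·0.54^1·0.46^12 = 0.0006301
  k=2: C(13,2)·0.54^2·0.46^11 = 0.0044383
Total = 0.0051097

0.00511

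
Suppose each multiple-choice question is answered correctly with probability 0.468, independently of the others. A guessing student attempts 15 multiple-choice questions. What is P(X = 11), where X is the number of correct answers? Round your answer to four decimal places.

0.0258

X ~ Binomial(n=15, p=0.468).
P(X=11) = C(15,11) · p^11 · (1−p)^4
= 1365 · 0.00023589 · 0.080103 = 0.025792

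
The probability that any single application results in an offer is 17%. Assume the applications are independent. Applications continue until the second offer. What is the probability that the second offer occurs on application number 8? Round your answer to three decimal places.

0.066

Y = trial on which the second success occurs; negative binomial, r=2, p=0.17.
P(Y=8) = C(7,1) · p^2 · (1−p)^6
= 7 · 0.0289 · 0.32694 = 0.06614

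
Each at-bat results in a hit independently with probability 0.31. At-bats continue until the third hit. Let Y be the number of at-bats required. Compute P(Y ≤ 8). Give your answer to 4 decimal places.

Finishing within 8 at-bats ⇔ at least 3 successes in the first 8. With X ~ Binomial(8, 0.31), P(Y ≤ 8) = 1 − P(X ≤ 2).
  k=0: C(8,0)·0.31^0·0.69^8 = 0.051380
  k=1: C(8,1)·0.31^1·0.69^7 = 0.184670
  k=2: C(8,2)·0.31^2·0.69^6 = 0.290386
1 − 0.526436 = 0.473564

0.4736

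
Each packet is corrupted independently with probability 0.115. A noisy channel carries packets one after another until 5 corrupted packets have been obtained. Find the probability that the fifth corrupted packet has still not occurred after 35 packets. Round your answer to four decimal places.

0.6239

Needing more than 35 packets ⇔ fewer than 5 successes in the first 35. With X ~ Binomial(35, 0.115), P(Y > 35) = P(X ≤ 4).
  k=0: C(35,0)·0.115^0·0.885^35 = 0.013900
  k=1: C(35,1)·0.115^1·0.885^34 = 0.063217
  k=2: C(35,2)·0.115^2·0.885^33 = 0.139650
  k=3: C(35,3)·0.115^3·0.885^32 = 0.199613
  k=4: C(35,4)·0.115^4·0.885^31 = 0.207507
P(X ≤ 4) = 0.623887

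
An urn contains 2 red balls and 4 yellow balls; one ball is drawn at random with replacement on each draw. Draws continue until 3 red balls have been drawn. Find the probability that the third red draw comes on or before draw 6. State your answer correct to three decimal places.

Finishing within 6 draws ⇔ at least 3 successes in the first 6. With X ~ Binomial(6, 0.333333), P(Y ≤ 6) = 1 − P(X ≤ 2).
  k=0: C(6,0)·0.333333^0·0.666667^6 = 0.08779
  k=1: C(6,1)·0.333333^1·0.666667^5 = 0.26337
  k=2: C(6,2)·0.333333^2·0.666667^4 = 0.32922
1 − 0.68038 = 0.31962

0.320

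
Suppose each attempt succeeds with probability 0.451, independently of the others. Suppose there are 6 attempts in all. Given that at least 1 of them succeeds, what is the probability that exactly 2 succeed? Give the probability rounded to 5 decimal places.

X ~ Binomial(6, 0.451). Want P(X=2 | X≥1) = P(X=2) / P(X≥1).
P(X=2) = C(6,2)·0.451^2·0.549^4 = 0.2771620
P(X≥1) = 1 − 0.0273800 = 0.9726200
Ratio = 0.2771620 / 0.9726200 = 0.2849644

0.28496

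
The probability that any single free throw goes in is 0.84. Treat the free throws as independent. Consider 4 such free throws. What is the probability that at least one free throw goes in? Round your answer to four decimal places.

0.9993

P(at least one) = 1 − P(none) = 1 − (1 − 0.84)^4
= 1 − 0.000655 = 0.999345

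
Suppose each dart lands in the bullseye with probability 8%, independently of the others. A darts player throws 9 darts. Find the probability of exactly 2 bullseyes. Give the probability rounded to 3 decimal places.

X ~ Binomial(n=9, p=0.08).
P(X=2) = C(9,2) · p^2 · (1−p)^7
= 36 · 0.0064 · 0.55785 = 0.12853

0.129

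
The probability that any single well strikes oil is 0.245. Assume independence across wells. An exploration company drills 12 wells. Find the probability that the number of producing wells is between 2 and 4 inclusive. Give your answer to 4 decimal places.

0.6846

X ~ Binomial(12, 0.245); P(2 ≤ X ≤ 4) = Σ C(12,k) p^k (1−p)^(12−k) over k:
  k=2: C(12,2)·0.245^2·0.755^10 = 0.238422
  k=3: C(12,3)·0.245^3·0.755^9 = 0.257895
  k=4: C(12,4)·0.245^4·0.755^8 = 0.188298
Total = 0.684615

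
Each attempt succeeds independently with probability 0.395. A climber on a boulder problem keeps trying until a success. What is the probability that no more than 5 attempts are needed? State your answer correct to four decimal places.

0.9189

Y = number of attempts to the first success; geometric, p = 0.395.
P(Y ≤ 5) = 1 − (1−p)^5 = 1 − 0.081054 = 0.918946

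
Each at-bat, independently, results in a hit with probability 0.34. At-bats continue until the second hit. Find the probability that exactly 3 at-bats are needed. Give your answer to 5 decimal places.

Y = trial on which the second success occurs; negative binomial, r=2, p=0.34.
P(Y=3) = C(2,1) · p^2 · (1−p)^1
= 2 · 0.1156 · 0.66 = 0.1525920

0.15259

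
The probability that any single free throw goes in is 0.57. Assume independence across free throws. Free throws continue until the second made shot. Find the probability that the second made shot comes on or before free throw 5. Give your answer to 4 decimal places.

Finishing within 5 free throws ⇔ at least 2 successes in the first 5. With X ~ Binomial(5, 0.57), P(Y ≤ 5) = 1 − P(X ≤ 1).
  k=0: C(5,0)·0.57^0·0.43^5 = 0.014701
  k=1: C(5,1)·0.57^1·0.43^4 = 0.097436
1 − 0.112137 = 0.887863

0.8879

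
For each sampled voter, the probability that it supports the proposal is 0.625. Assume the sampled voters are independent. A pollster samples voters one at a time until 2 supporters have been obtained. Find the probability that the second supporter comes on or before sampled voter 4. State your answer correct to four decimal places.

0.8484

Finishing within 4 sampled voters ⇔ at least 2 successes in the first 4. With X ~ Binomial(4, 0.625), P(Y ≤ 4) = 1 − P(X ≤ 1).
  k=0: C(4,0)·0.625^0·0.375^4 = 0.019775
  k=1: C(4,1)·0.625^1·0.375^3 = 0.131836
1 − 0.151611 = 0.848389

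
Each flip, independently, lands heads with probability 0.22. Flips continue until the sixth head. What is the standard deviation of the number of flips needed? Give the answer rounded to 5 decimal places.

9.83332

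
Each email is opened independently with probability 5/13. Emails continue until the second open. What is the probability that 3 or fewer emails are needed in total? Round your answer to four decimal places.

0.3300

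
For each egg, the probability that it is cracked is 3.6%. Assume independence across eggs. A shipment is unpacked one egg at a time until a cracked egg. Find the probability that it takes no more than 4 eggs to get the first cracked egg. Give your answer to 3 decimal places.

0.136

Y = number of eggs to the first success; geometric, p = 0.036.
P(Y ≤ 4) = 1 − (1−p)^4 = 1 − 0.86359 = 0.13641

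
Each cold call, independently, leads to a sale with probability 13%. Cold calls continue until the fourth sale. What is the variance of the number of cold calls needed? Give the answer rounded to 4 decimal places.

205.9172

Y = total cold calls until the fourth success; negative binomial with r=4, p=0.13.
Var(Y) = r(1−p)/p² = 4·0.87 / 0.13² = 205.917160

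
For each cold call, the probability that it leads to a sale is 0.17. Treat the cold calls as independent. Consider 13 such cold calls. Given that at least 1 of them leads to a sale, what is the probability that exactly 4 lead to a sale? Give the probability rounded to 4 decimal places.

X ~ Binomial(13, 0.17). Want P(X=4 | X≥1) = P(X=4) / P(X≥1).
P(X=4) = C(13,4)·0.17^4·0.83^9 = 0.111636
P(X≥1) = 1 − 0.088719 = 0.911281
Ratio = 0.111636 / 0.911281 = 0.122505

0.1225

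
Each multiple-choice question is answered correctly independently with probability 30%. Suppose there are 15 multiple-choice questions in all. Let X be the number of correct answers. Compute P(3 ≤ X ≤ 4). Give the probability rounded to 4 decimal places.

X ~ Binomial(15, 0.30); P(3 ≤ X ≤ 4) = Σ C(15,k) p^k (1−p)^(15−k) over k:
  k=3: C(15,3)·0.30^3·0.70^12 = 0.170040
  k=4: C(15,4)·0.30^4·0.70^11 = 0.218623
Total = 0.388663

0.3887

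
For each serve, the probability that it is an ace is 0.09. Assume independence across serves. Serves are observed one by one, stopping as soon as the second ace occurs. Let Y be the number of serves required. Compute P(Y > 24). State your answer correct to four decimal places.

0.3508

Needing more than 24 serves ⇔ fewer than 2 successes in the first 24. With X ~ Binomial(24, 0.09), P(Y > 24) = P(X ≤ 1).
  k=0: C(24,0)·0.09^0·0.91^24 = 0.103990
  k=1: C(24,1)·0.09^1·0.91^23 = 0.246834
P(X ≤ 1) = 0.350825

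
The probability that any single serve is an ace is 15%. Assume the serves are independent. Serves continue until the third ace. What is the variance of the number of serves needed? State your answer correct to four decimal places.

113.3333

Y = total serves until the third success; negative binomial with r=3, p=0.15.
Var(Y) = r(1−p)/p² = 3·0.85 / 0.15² = 113.333333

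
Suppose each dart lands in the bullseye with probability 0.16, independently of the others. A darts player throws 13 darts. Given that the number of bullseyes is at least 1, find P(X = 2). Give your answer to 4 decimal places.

0.3273

X ~ Binomial(13, 0.16). Want P(X=2 | X≥1) = P(X=2) / P(X≥1).
P(X=2) = C(13,2)·0.16^2·0.84^11 = 0.293364
P(X≥1) = 1 − 0.103665 = 0.896335
Ratio = 0.293364 / 0.896335 = 0.327293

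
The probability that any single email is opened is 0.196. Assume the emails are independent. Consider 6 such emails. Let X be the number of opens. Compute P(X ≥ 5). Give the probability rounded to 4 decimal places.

0.0015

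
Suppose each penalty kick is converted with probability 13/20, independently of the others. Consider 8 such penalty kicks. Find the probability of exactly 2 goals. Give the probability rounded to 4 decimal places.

X ~ Binomial(n=8, p=0.65).
P(X=2) = C(8,2) · p^2 · (1−p)^6
= 28 · 0.4225 · 0.0018383 = 0.021747

0.0217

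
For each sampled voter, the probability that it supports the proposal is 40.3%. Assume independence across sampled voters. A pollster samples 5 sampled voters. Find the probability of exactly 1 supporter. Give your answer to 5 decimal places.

X ~ Binomial(n=5, p=0.403).
P(X=1) = C(5,1) · p^1 · (1−p)^4
= 5 · 0.403 · 0.12703 = 0.2559602

0.25596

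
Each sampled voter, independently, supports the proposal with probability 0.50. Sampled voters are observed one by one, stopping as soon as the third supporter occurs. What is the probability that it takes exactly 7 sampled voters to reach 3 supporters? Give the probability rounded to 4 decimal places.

Y = trial on which the third success occurs; negative binomial, r=3, p=0.50.
P(Y=7) = C(6,2) · p^3 · (1−p)^4
= 15 · 0.125 · 0.0625 = 0.117188

0.1172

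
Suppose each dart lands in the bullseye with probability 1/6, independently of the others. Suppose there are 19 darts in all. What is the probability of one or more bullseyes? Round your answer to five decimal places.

P(at least one) = 1 − P(none) = 1 − (1 − 0.166667)^19
= 1 − 0.0313009 = 0.9686991

0.96870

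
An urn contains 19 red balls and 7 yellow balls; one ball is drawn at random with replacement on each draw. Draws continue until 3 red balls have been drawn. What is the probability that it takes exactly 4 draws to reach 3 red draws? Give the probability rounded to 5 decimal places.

0.31520

Y = trial on which the third success occurs; negative binomial, r=3, p=0.730769.
P(Y=4) = C(3,2) · p^3 · (1−p)^1
= 3 · 0.39025 · 0.26923 = 0.3152004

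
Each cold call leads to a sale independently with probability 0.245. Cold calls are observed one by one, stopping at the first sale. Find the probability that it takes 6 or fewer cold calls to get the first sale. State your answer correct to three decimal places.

0.815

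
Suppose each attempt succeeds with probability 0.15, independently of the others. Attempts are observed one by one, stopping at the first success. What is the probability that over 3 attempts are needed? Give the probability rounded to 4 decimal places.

0.6141

Y = number of attempts to the first success; geometric, p = 0.15.
P(Y > 3) = P(first 3 all fail) = (1−p)^3 = 0.614125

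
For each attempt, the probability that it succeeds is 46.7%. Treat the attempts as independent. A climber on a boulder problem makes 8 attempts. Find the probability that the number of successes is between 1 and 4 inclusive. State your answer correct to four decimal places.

0.6997

X ~ Binomial(8, 0.467); P(1 ≤ X ≤ 4) = Σ C(8,k) p^k (1−p)^(8−k) over k:
  k=1: C(8,1)·0.467^1·0.533^7 = 0.045656
  k=2: C(8,2)·0.467^2·0.533^6 = 0.140009
  k=3: C(8,3)·0.467^3·0.533^5 = 0.245344
  k=4: C(8,4)·0.467^4·0.533^4 = 0.268704
Total = 0.699712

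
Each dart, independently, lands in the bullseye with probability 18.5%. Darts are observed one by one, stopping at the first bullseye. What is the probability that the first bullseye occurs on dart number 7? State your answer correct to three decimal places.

Geometric (trials to first success), p = 0.185.
P(Y = 7) = (1−p)^6 · p = 0.29305 · 0.185 = 0.05421

0.054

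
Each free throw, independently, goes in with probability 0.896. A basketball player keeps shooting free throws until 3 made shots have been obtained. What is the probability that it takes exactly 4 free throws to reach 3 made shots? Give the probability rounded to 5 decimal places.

0.22443

Y = trial on which the third success occurs; negative binomial, r=3, p=0.896.
P(Y=4) = C(3,2) · p^3 · (1−p)^1
= 3 · 0.71932 · 0.104 = 0.2244288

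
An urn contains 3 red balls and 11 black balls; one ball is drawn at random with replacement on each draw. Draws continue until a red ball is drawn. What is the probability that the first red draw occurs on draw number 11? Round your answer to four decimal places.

Geometric (trials to first success), p = 0.214286.
P(Y = 11) = (1−p)^10 · p = 0.08967 · 0.214286 = 0.019215

0.0192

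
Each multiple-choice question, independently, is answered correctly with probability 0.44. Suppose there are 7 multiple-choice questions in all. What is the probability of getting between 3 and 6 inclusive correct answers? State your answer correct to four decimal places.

X ~ Binomial(7, 0.44); P(3 ≤ X ≤ 6) = Σ C(7,k) p^k (1−p)^(7−k) over k:
  k=3: C(7,3)·0.44^3·0.56^4 = 0.293210
  k=4: C(7,4)·0.44^4·0.56^3 = 0.230379
  k=5: C(7,5)·0.44^5·0.56^2 = 0.108607
  k=6: C(7,6)·0.44^6·0.56^1 = 0.028445
Total = 0.660641

0.6606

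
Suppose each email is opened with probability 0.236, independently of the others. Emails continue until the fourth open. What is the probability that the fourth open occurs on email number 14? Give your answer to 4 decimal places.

Y = trial on which the fourth success occurs; negative binomial, r=4, p=0.236.
P(Y=14) = C(13,3) · p^4 · (1−p)^10
= 286 · 0.003102 · 0.067754 = 0.060110

0.0601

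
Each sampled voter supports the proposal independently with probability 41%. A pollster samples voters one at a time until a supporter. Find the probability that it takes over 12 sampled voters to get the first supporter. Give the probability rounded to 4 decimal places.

0.0018

Y = number of sampled voters to the first success; geometric, p = 0.41.
P(Y > 12) = P(first 12 all fail) = (1−p)^12 = 0.001779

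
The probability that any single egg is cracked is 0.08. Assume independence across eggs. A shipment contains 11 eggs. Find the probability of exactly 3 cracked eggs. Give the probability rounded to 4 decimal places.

X ~ Binomial(n=11, p=0.08).
P(X=3) = C(11,3) · p^3 · (1−p)^8
= 165 · 0.000512 · 0.51322 = 0.043357

0.0434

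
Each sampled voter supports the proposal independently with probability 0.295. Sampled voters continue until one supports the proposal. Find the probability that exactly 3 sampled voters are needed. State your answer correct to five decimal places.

Geometric (trials to first success), p = 0.295.
P(Y = 3) = (1−p)^2 · p = 0.49702 · 0.295 = 0.1466224

0.14662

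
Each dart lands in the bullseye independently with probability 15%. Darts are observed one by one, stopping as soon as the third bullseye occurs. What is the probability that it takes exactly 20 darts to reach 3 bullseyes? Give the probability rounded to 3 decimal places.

0.036

Y = trial on which the third success occurs; negative binomial, r=3, p=0.15.
P(Y=20) = C(19,2) · p^3 · (1−p)^17
= 171 · 0.003375 · 0.063113 = 0.03642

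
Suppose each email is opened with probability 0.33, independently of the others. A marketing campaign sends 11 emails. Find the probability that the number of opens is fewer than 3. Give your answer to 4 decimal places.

0.2413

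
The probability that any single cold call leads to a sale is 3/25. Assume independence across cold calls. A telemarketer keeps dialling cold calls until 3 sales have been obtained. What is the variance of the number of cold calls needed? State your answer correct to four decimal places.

Y = total cold calls until the third success; negative binomial with r=3, p=0.12.
Var(Y) = r(1−p)/p² = 3·0.88 / 0.12² = 183.333333

183.3333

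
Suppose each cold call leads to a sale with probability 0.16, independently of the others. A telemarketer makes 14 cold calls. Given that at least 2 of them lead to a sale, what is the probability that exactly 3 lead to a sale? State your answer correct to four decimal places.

0.3218

X ~ Binomial(14, 0.16). Want P(X=3 | X≥2) = P(X=3) / P(X≥2).
P(X=3) = C(14,3)·0.16^3·0.84^11 = 0.219045
P(X≥2) = 1 − 0.087078 − 0.232209 = 0.680713
Ratio = 0.219045 / 0.680713 = 0.321788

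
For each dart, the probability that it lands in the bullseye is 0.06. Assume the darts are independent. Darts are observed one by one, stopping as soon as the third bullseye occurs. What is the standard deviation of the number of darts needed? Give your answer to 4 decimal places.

Y = total darts until the third success; negative binomial with r=3, p=0.06.
SD(Y) = √[r(1−p)/p²] = √(783.333333) = 27.988093

27.9881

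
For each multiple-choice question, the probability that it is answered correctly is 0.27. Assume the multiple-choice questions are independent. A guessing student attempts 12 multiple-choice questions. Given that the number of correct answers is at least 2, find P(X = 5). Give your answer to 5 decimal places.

0.14341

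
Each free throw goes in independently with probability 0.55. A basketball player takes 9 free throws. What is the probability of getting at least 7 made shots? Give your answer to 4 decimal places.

0.1495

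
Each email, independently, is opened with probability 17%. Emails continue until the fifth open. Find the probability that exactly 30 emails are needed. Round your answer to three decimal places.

Y = trial on which the fifth success occurs; negative binomial, r=5, p=0.17.
P(Y=30) = C(29,4) · p^5 · (1−p)^25
= 23751 · 0.00014199 · 0.0094831 = 0.03198

0.032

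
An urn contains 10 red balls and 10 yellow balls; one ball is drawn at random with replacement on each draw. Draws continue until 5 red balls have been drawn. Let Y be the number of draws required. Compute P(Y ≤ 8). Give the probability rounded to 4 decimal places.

0.3633

Finishing within 8 draws ⇔ at least 5 successes in the first 8. With X ~ Binomial(8, 0.50), P(Y ≤ 8) = 1 − P(X ≤ 4).
  k=0: C(8,0)·0.50^0·0.50^8 = 0.003906
  k=1: C(8,1)·0.50^1·0.50^7 = 0.031250
  k=2: C(8,2)·0.50^2·0.50^6 = 0.109375
  k=3: C(8,3)·0.50^3·0.50^5 = 0.218750
  k=4: C(8,4)·0.50^4·0.50^4 = 0.273438
1 − 0.636719 = 0.363281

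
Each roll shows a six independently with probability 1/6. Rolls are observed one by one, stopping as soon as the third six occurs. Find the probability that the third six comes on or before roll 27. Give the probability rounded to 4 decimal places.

0.8512

Finishing within 27 rolls ⇔ at least 3 successes in the first 27. With X ~ Binomial(27, 0.166667), P(Y ≤ 27) = 1 − P(X ≤ 2).
  k=0: C(27,0)·0.166667^0·0.833333^27 = 0.007280
  k=1: C(27,1)·0.166667^1·0.833333^26 = 0.039310
  k=2: C(27,2)·0.166667^2·0.833333^25 = 0.102205
1 − 0.148795 = 0.851205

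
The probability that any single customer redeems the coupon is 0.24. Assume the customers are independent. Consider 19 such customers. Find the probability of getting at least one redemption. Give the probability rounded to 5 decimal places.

0.99456

P(at least one) = 1 − P(none) = 1 − (1 − 0.24)^19
= 1 − 0.0054382 = 0.9945618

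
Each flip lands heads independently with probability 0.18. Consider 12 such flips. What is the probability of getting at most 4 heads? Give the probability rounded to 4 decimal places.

X ~ Binomial(12, 0.18); P(X ≤ 4) = Σ C(12,k) p^k (1−p)^(12−k) over k:
  k=0: C(12,0)·0.18^0·0.82^12 = 0.092420
  k=1: C(12,1)·0.18^1·0.82^11 = 0.243448
  k=2: C(12,2)·0.18^2·0.82^10 = 0.293919
  k=3: C(12,3)·0.18^3·0.82^9 = 0.215063
  k=4: C(12,4)·0.18^4·0.82^8 = 0.106220
Total = 0.951069

0.9511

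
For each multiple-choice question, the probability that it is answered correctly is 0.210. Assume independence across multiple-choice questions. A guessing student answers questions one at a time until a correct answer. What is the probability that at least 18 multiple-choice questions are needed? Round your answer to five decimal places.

0.01818

Y = number of multiple-choice questions to the first success; geometric, p = 0.21.
P(Y > 17) = P(first 17 all fail) = (1−p)^17 = 0.0181828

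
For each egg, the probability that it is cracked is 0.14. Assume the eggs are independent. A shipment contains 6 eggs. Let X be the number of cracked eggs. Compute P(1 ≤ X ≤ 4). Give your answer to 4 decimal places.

X ~ Binomial(6, 0.14); P(1 ≤ X ≤ 4) = Σ C(6,k) p^k (1−p)^(6−k) over k:
  k=1: C(6,1)·0.14^1·0.86^5 = 0.395159
  k=2: C(6,2)·0.14^2·0.86^4 = 0.160820
  k=3: C(6,3)·0.14^3·0.86^3 = 0.034907
  k=4: C(6,4)·0.14^4·0.86^2 = 0.004262
Total = 0.595148

0.5951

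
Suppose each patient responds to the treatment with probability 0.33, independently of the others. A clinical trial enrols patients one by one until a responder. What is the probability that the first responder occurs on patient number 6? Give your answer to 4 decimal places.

0.0446

Geometric (trials to first success), p = 0.33.
P(Y = 6) = (1−p)^5 · p = 0.13501 · 0.33 = 0.044554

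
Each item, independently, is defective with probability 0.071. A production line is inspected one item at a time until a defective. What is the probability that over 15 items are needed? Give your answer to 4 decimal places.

0.3313

Y = number of items to the first success; geometric, p = 0.071.
P(Y > 15) = P(first 15 all fail) = (1−p)^15 = 0.331311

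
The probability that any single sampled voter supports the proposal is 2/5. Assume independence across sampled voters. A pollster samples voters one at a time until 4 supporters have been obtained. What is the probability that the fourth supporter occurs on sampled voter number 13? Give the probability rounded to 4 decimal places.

Y = trial on which the fourth success occurs; negative binomial, r=4, p=0.40.
P(Y=13) = C(12,3) · p^4 · (1−p)^9
= 220 · 0.0256 · 0.010078 = 0.056758

0.0568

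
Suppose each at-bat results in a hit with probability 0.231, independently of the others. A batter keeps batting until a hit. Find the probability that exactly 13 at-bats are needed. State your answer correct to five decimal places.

0.00988

Geometric (trials to first success), p = 0.231.
P(Y = 13) = (1−p)^12 · p = 0.042768 · 0.231 = 0.0098793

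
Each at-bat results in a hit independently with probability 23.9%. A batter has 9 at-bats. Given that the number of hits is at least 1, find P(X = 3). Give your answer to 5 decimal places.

0.24358

X ~ Binomial(9, 0.239). Want P(X=3 | X≥1) = P(X=3) / P(X≥1).
P(X=3) = C(9,3)·0.239^3·0.761^6 = 0.2227311
P(X≥1) = 1 − 0.0855977 = 0.9144023
Ratio = 0.2227311 / 0.9144023 = 0.2435811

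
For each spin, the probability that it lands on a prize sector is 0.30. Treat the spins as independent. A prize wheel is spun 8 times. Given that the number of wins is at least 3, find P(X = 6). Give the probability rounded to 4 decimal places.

X ~ Binomial(8, 0.30). Want P(X=6 | X≥3) = P(X=6) / P(X≥3).
P(X=6) = C(8,6)·0.30^6·0.70^2 = 0.010002
P(X≥3) = 1 − 0.057648 − 0.197650 − 0.296475 = 0.448226
Ratio = 0.010002 / 0.448226 = 0.022314

0.0223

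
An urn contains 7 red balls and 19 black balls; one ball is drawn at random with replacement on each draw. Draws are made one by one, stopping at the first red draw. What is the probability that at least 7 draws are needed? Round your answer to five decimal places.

0.15229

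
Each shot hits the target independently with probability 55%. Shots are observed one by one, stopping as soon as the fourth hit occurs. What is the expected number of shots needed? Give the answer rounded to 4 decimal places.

7.2727

Y = total shots until the fourth success; negative binomial with r=4, p=0.55.
E[Y] = r / p = 4 / 0.55 = 7.272727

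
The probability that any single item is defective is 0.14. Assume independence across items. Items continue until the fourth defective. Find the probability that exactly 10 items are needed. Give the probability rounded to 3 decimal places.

Y = trial on which the fourth success occurs; negative binomial, r=4, p=0.14.
P(Y=10) = C(9,3) · p^4 · (1−p)^6
= 84 · 0.00038416 · 0.40457 = 0.01306

0.013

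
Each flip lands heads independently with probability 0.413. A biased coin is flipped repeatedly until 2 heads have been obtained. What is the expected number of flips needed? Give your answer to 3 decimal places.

4.843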